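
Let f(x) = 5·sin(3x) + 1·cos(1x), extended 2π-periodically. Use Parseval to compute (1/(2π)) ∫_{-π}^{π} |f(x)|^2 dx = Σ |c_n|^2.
Σ |c_n|^2 = 13

Expand |f|^2 and use orthogonality of {sin(nx), cos(mx)} on [-π, π]:
  ∫_{-π}^{π} sin(nx)^2 dx = π, ∫ cos(mx)^2 dx = π, and cross terms integrate to 0.
So ∫_{-π}^{π} f(x)^2 dx = 5^2 · π + 1^2 · π = (25 + 1)π.
Divide by 2π: (25 + 1)/2 = 13.
By Parseval, this equals Σ |c_n|^2.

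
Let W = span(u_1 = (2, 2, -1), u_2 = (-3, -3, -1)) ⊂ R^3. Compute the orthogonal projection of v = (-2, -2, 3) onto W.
proj_W(v) = (-2, -2, 3)

Set up U = [u_1 | ... | u_2] ∈ R^(3×2). The projector onto W = col(U) is P = U (U^T U)^(-1) U^T.
Compute U^T U =
  [9, -11]
  [-11, 19],
and U^T v = (-11, 9).
Solve U^T U · c = U^T v for the coefficients: c = (-11/5, -4/5). The projection is proj_W(v) = U c.
Check: (v - proj_W(v)) · u_1 = 0  (should be 0).
Check: (v - proj_W(v)) · u_2 = 0  (should be 0).
Result: proj_W(v) = (-2, -2, 3).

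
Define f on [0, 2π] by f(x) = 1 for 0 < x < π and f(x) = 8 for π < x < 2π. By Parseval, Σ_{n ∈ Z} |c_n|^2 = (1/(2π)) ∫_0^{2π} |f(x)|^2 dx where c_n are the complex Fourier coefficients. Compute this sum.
Σ |c_n|^2 = 65/2

Parseval equates the L^2 energy of f (normalised by 1/(2π)) with the ℓ^2 sum of its Fourier coefficients: (1/(2π)) ∫_0^{2π} |f|^2 = Σ |c_n|^2.
Compute the left side: (1/(2π)) [∫_0^π 1^2 dx + ∫_π^{2π} 8^2 dx] = (1/(2π)) · (1π + 64π) = (1 + 64)/2 = 65/2.
So Σ_{n ∈ Z} |c_n|^2 = 65/2.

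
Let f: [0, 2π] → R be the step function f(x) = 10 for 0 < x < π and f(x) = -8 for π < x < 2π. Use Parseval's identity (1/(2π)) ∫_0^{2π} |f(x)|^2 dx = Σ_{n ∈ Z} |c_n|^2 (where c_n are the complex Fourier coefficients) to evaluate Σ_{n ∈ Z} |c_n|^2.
Σ |c_n|^2 = 82

Parseval equates the L^2 energy of f (normalised by 1/(2π)) with the ℓ^2 sum of its Fourier coefficients: (1/(2π)) ∫_0^{2π} |f|^2 = Σ |c_n|^2.
Compute the left side: (1/(2π)) [∫_0^π 10^2 dx + ∫_π^{2π} (-8)^2 dx] = (1/(2π)) · (100π + 64π) = (100 + 64)/2 = 82.
So Σ_{n ∈ Z} |c_n|^2 = 82.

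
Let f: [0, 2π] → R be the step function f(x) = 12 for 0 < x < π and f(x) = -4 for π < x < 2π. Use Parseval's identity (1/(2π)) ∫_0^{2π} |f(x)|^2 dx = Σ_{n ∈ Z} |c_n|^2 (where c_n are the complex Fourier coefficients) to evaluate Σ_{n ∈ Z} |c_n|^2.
Σ |c_n|^2 = 80

Parseval equates the L^2 energy of f (normalised by 1/(2π)) with the ℓ^2 sum of its Fourier coefficients: (1/(2π)) ∫_0^{2π} |f|^2 = Σ |c_n|^2.
Compute the left side: (1/(2π)) [∫_0^π 12^2 dx + ∫_π^{2π} (-4)^2 dx] = (1/(2π)) · (144π + 16π) = (144 + 16)/2 = 80.
So Σ_{n ∈ Z} |c_n|^2 = 80.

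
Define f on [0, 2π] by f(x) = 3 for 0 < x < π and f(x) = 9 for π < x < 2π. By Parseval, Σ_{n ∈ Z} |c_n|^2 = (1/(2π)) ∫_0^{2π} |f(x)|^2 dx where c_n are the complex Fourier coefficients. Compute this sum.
Σ |c_n|^2 = 45

Parseval equates the L^2 energy of f (normalised by 1/(2π)) with the ℓ^2 sum of its Fourier coefficients: (1/(2π)) ∫_0^{2π} |f|^2 = Σ |c_n|^2.
Compute the left side: (1/(2π)) [∫_0^π 3^2 dx + ∫_π^{2π} 9^2 dx] = (1/(2π)) · (9π + 81π) = (9 + 81)/2 = 45.
So Σ_{n ∈ Z} |c_n|^2 = 45.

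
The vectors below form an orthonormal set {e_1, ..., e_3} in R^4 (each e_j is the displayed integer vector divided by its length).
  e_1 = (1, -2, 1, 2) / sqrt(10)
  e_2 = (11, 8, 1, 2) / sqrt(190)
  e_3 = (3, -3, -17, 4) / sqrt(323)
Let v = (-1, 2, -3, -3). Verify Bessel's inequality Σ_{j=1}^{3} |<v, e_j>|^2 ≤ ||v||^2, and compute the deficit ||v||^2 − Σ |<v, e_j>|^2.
Σ |<v, e_j>|^2 = 382/17; ||v||^2 = 23; deficit = 9/17

Write each e_j = u_j / sqrt(<u_j, u_j>) where u_j is the displayed integer vector. Then <v, e_j> = <v, u_j> / sqrt(<u_j, u_j>), so |<v, e_j>|^2 = <v, u_j>^2 / <u_j, u_j>.
Coefficients: <v, e_1> = -14/sqrt(10), <v, e_2> = -4/sqrt(190), <v, e_3> = 30/sqrt(323).
Square and sum: Σ |<v, e_j>|^2 = 382/17.
Compute ||v||^2 = v·v = 23.
Deficit = 23 − 382/17 = 9/17 ≥ 0, confirming Bessel's inequality. (The deficit equals ||v − Σ <v,e_j> e_j||^2, the squared distance from v to span{e_j}.)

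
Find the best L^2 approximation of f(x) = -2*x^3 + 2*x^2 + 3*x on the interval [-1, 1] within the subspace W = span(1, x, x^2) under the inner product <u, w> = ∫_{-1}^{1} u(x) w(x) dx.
g(x) = 2*x^2 + 9*x/5

The best approximation g ∈ W is the orthogonal projection of f onto W. Writing g = a_0 + a_1 x + a_2 x^2, the coefficients solve the normal equations G · a = b where
  G_{ij} = <φ_i, φ_j> and b_i = <f, φ_i>, with φ_0 = 1, φ_1 = x, φ_2 = x^2.
G =
  [2, 0, 2/3]
  [0, 2/3, 0]
  [2/3, 0, 2/5],
b = (4/3, 6/5, 4/5).
Solving gives a_0 = 0, a_1 = 9/5, a_2 = 2, so
  g(x) = 2*x^2 + 9*x/5.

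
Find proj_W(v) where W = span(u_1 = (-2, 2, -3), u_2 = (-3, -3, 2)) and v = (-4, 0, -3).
proj_W(v) = (-716/169, 8/13, -411/169)

Set up U = [u_1 | ... | u_2] ∈ R^(3×2). The projector onto W = col(U) is P = U (U^T U)^(-1) U^T.
Compute U^T U =
  [17, -6]
  [-6, 22],
and U^T v = (17, 6).
Solve U^T U · c = U^T v for the coefficients: c = (205/169, 102/169). The projection is proj_W(v) = U c.
Check: (v - proj_W(v)) · u_1 = 0  (should be 0).
Check: (v - proj_W(v)) · u_2 = 0  (should be 0).
Result: proj_W(v) = (-716/169, 8/13, -411/169).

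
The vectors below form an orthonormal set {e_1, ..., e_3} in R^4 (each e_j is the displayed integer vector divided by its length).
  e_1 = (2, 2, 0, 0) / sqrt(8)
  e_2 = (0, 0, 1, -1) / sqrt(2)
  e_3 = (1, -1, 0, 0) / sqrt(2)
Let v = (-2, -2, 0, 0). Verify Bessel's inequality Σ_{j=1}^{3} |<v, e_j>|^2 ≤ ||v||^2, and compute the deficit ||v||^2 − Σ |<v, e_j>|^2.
Σ |<v, e_j>|^2 = 8; ||v||^2 = 8; deficit = 0

Write each e_j = u_j / sqrt(<u_j, u_j>) where u_j is the displayed integer vector. Then <v, e_j> = <v, u_j> / sqrt(<u_j, u_j>), so |<v, e_j>|^2 = <v, u_j>^2 / <u_j, u_j>.
Coefficients: <v, e_1> = -8/sqrt(8), <v, e_2> = 0/sqrt(2), <v, e_3> = 0/sqrt(2).
Square and sum: Σ |<v, e_j>|^2 = 8.
Compute ||v||^2 = v·v = 8.
Deficit = 8 − 8 = 0 ≥ 0, confirming Bessel's inequality. (The deficit equals ||v − Σ <v,e_j> e_j||^2, the squared distance from v to span{e_j}.)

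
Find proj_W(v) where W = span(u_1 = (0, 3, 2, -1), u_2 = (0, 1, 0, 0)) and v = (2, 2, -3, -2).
proj_W(v) = (0, 2, -8/5, 4/5)

Set up U = [u_1 | ... | u_2] ∈ R^(4×2). The projector onto W = col(U) is P = U (U^T U)^(-1) U^T.
Compute U^T U =
  [14, 3]
  [3, 1],
and U^T v = (2, 2).
Solve U^T U · c = U^T v for the coefficients: c = (-4/5, 22/5). The projection is proj_W(v) = U c.
Check: (v - proj_W(v)) · u_1 = 0  (should be 0).
Check: (v - proj_W(v)) · u_2 = 0  (should be 0).
Result: proj_W(v) = (0, 2, -8/5, 4/5).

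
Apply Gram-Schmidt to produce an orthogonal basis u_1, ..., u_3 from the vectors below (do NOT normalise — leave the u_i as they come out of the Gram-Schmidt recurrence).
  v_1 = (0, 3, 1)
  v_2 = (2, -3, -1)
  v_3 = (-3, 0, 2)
Orthogonal basis:
  u_1 = (0, 3, 1)
  u_2 = (2, 0, 0)
  u_3 = (0, -3/5, 9/5)

Apply the Gram-Schmidt recurrence
  u_1 = v_1
  u_i = v_i − Σ_{j<i} ((v_i · u_j) / (u_j · u_j)) · u_j.

Step by step this gives:
  u_1 = (0, 3, 1)
  u_2 = (2, 0, 0)
  u_3 = (0, -3/5, 9/5)

Orthogonality check:
  u_2 · u_1 = 0 (should be 0)
  u_3 · u_1 = 0 (should be 0)
  u_3 · u_2 = 0 (should be 0)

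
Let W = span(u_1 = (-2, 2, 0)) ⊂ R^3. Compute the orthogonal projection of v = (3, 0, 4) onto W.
proj_W(v) = (3/2, -3/2, 0)

Set up U = [u_1 | ... | u_1] ∈ R^(3×1). The projector onto W = col(U) is P = U (U^T U)^(-1) U^T.
Compute U^T U =
  [8],
and U^T v = (-6).
Solve U^T U · c = U^T v for the coefficients: c = (-3/4). The projection is proj_W(v) = U c.
Check: (v - proj_W(v)) · u_1 = 0  (should be 0).
Result: proj_W(v) = (3/2, -3/2, 0).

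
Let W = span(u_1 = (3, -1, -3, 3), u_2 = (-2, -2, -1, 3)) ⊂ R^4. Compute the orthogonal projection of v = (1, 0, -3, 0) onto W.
proj_W(v) = (19/11, -9/55, -139/110, 21/22)

Set up U = [u_1 | ... | u_2] ∈ R^(4×2). The projector onto W = col(U) is P = U (U^T U)^(-1) U^T.
Compute U^T U =
  [28, 8]
  [8, 18],
and U^T v = (12, 1).
Solve U^T U · c = U^T v for the coefficients: c = (26/55, -17/110). The projection is proj_W(v) = U c.
Check: (v - proj_W(v)) · u_1 = 0  (should be 0).
Check: (v - proj_W(v)) · u_2 = 0  (should be 0).
Result: proj_W(v) = (19/11, -9/55, -139/110, 21/22).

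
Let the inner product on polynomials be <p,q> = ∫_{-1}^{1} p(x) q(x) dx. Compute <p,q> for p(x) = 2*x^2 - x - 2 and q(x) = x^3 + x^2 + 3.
<p,q> = -134/15

Expand the product: p(x)·q(x) = 2*x^5 + x^4 - 3*x^3 + 4*x^2 - 3*x - 6.
∫_{-1}^{1} of each monomial x^k gives [2/(k+1) if k even, 0 if k odd]. Integrating term-by-term (or equivalently evaluating the antiderivative F(x) = x^6/3 + x^5/5 - 3*x^4/4 + 4*x^3/3 - 3*x^2/2 - 6*x at the endpoints):
  F(1) − F(−1) = -383/60 − (51/20) = -134/15.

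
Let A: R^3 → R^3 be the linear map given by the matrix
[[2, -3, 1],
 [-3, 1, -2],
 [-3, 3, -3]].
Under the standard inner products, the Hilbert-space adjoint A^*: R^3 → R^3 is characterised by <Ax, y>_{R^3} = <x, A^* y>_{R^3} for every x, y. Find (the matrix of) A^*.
A^* = A^T =
[[2, -3, -3],
 [-3, 1, 3],
 [1, -2, -3]]

For real matrices with standard dot products, the defining identity <Ax, y> = <x, A^* y> gives (Ax)^T y = x^T (A^*) y, i.e. x^T A^T y = x^T (A^*) y. Since this holds for all x, y, we must have A^* = A^T. Therefore
A^* =
[[2, -3, -3],
 [-3, 1, 3],
 [1, -2, -3]].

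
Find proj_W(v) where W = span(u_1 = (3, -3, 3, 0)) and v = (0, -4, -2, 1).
proj_W(v) = (2/3, -2/3, 2/3, 0)

Set up U = [u_1 | ... | u_1] ∈ R^(4×1). The projector onto W = col(U) is P = U (U^T U)^(-1) U^T.
Compute U^T U =
  [27],
and U^T v = (6).
Solve U^T U · c = U^T v for the coefficients: c = (2/9). The projection is proj_W(v) = U c.
Check: (v - proj_W(v)) · u_1 = 0  (should be 0).
Result: proj_W(v) = (2/3, -2/3, 2/3, 0).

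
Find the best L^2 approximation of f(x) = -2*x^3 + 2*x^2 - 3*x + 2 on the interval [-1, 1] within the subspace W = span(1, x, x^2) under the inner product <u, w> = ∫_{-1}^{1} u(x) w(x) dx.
g(x) = 2*x^2 - 21*x/5 + 2

The best approximation g ∈ W is the orthogonal projection of f onto W. Writing g = a_0 + a_1 x + a_2 x^2, the coefficients solve the normal equations G · a = b where
  G_{ij} = <φ_i, φ_j> and b_i = <f, φ_i>, with φ_0 = 1, φ_1 = x, φ_2 = x^2.
G =
  [2, 0, 2/3]
  [0, 2/3, 0]
  [2/3, 0, 2/5],
b = (16/3, -14/5, 32/15).
Solving gives a_0 = 2, a_1 = -21/5, a_2 = 2, so
  g(x) = 2*x^2 - 21*x/5 + 2.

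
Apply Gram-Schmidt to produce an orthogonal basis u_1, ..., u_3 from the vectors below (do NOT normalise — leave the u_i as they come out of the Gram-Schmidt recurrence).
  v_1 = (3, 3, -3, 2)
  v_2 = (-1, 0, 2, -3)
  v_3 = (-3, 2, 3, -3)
Orthogonal basis:
  u_1 = (3, 3, -3, 2)
  u_2 = (14/31, 45/31, 17/31, -63/31)
  u_3 = (-393/209, 364/209, 105/209, 201/209)

Apply the Gram-Schmidt recurrence
  u_1 = v_1
  u_i = v_i − Σ_{j<i} ((v_i · u_j) / (u_j · u_j)) · u_j.

Step by step this gives:
  u_1 = (3, 3, -3, 2)
  u_2 = (14/31, 45/31, 17/31, -63/31)
  u_3 = (-393/209, 364/209, 105/209, 201/209)

Orthogonality check:
  u_2 · u_1 = 0 (should be 0)
  u_3 · u_1 = 0 (should be 0)
  u_3 · u_2 = 0 (should be 0)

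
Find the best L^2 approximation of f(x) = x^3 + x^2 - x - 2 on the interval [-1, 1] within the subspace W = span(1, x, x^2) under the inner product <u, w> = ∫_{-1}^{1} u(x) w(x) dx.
g(x) = x^2 - 2*x/5 - 2

The best approximation g ∈ W is the orthogonal projection of f onto W. Writing g = a_0 + a_1 x + a_2 x^2, the coefficients solve the normal equations G · a = b where
  G_{ij} = <φ_i, φ_j> and b_i = <f, φ_i>, with φ_0 = 1, φ_1 = x, φ_2 = x^2.
G =
  [2, 0, 2/3]
  [0, 2/3, 0]
  [2/3, 0, 2/5],
b = (-10/3, -4/15, -14/15).
Solving gives a_0 = -2, a_1 = -2/5, a_2 = 1, so
  g(x) = x^2 - 2*x/5 - 2.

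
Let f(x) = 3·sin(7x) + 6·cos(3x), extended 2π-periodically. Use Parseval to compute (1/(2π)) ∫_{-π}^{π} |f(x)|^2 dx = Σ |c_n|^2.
Σ |c_n|^2 = 45/2

Expand |f|^2 and use orthogonality of {sin(nx), cos(mx)} on [-π, π]:
  ∫_{-π}^{π} sin(nx)^2 dx = π, ∫ cos(mx)^2 dx = π, and cross terms integrate to 0.
So ∫_{-π}^{π} f(x)^2 dx = 3^2 · π + 6^2 · π = (9 + 36)π.
Divide by 2π: (9 + 36)/2 = 45/2.
By Parseval, this equals Σ |c_n|^2.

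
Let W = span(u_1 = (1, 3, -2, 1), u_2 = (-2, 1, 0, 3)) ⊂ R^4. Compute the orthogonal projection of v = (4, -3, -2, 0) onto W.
proj_W(v) = (176/97, -71/194, -30/97, -453/194)

Set up U = [u_1 | ... | u_2] ∈ R^(4×2). The projector onto W = col(U) is P = U (U^T U)^(-1) U^T.
Compute U^T U =
  [15, 4]
  [4, 14],
and U^T v = (-1, -11).
Solve U^T U · c = U^T v for the coefficients: c = (15/97, -161/194). The projection is proj_W(v) = U c.
Check: (v - proj_W(v)) · u_1 = 0  (should be 0).
Check: (v - proj_W(v)) · u_2 = 0  (should be 0).
Result: proj_W(v) = (176/97, -71/194, -30/97, -453/194).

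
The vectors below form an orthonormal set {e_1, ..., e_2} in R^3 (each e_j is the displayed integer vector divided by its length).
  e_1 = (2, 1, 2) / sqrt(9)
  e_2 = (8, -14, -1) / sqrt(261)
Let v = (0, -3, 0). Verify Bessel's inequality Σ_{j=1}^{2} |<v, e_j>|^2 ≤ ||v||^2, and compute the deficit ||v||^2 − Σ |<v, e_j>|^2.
Σ |<v, e_j>|^2 = 225/29; ||v||^2 = 9; deficit = 36/29

Write each e_j = u_j / sqrt(<u_j, u_j>) where u_j is the displayed integer vector. Then <v, e_j> = <v, u_j> / sqrt(<u_j, u_j>), so |<v, e_j>|^2 = <v, u_j>^2 / <u_j, u_j>.
Coefficients: <v, e_1> = -3/sqrt(9), <v, e_2> = 42/sqrt(261).
Square and sum: Σ |<v, e_j>|^2 = 225/29.
Compute ||v||^2 = v·v = 9.
Deficit = 9 − 225/29 = 36/29 ≥ 0, confirming Bessel's inequality. (The deficit equals ||v − Σ <v,e_j> e_j||^2, the squared distance from v to span{e_j}.)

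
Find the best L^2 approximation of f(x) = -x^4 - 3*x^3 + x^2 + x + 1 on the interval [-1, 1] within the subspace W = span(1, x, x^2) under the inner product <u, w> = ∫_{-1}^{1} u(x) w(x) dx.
g(x) = x^2/7 - 4*x/5 + 38/35

The best approximation g ∈ W is the orthogonal projection of f onto W. Writing g = a_0 + a_1 x + a_2 x^2, the coefficients solve the normal equations G · a = b where
  G_{ij} = <φ_i, φ_j> and b_i = <f, φ_i>, with φ_0 = 1, φ_1 = x, φ_2 = x^2.
G =
  [2, 0, 2/3]
  [0, 2/3, 0]
  [2/3, 0, 2/5],
b = (34/15, -8/15, 82/105).
Solving gives a_0 = 38/35, a_1 = -4/5, a_2 = 1/7, so
  g(x) = x^2/7 - 4*x/5 + 38/35.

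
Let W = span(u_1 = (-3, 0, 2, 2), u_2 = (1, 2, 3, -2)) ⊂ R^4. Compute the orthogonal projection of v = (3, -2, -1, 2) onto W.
proj_W(v) = (259/305, -286/305, -697/305, 18/305)

Set up U = [u_1 | ... | u_2] ∈ R^(4×2). The projector onto W = col(U) is P = U (U^T U)^(-1) U^T.
Compute U^T U =
  [17, -1]
  [-1, 18],
and U^T v = (-7, -8).
Solve U^T U · c = U^T v for the coefficients: c = (-134/305, -143/305). The projection is proj_W(v) = U c.
Check: (v - proj_W(v)) · u_1 = 0  (should be 0).
Check: (v - proj_W(v)) · u_2 = 0  (should be 0).
Result: proj_W(v) = (259/305, -286/305, -697/305, 18/305).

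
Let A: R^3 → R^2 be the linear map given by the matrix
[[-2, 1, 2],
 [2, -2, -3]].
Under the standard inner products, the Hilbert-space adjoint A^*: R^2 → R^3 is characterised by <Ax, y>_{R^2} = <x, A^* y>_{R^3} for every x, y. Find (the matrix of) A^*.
A^* = A^T =
[[-2, 2],
 [1, -2],
 [2, -3]]

For real matrices with standard dot products, the defining identity <Ax, y> = <x, A^* y> gives (Ax)^T y = x^T (A^*) y, i.e. x^T A^T y = x^T (A^*) y. Since this holds for all x, y, we must have A^* = A^T. Therefore
A^* =
[[-2, 2],
 [1, -2],
 [2, -3]].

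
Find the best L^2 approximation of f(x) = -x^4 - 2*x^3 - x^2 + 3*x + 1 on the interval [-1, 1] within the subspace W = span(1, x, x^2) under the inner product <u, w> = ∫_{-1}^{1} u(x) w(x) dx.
g(x) = -13*x^2/7 + 9*x/5 + 38/35

The best approximation g ∈ W is the orthogonal projection of f onto W. Writing g = a_0 + a_1 x + a_2 x^2, the coefficients solve the normal equations G · a = b where
  G_{ij} = <φ_i, φ_j> and b_i = <f, φ_i>, with φ_0 = 1, φ_1 = x, φ_2 = x^2.
G =
  [2, 0, 2/3]
  [0, 2/3, 0]
  [2/3, 0, 2/5],
b = (14/15, 6/5, -2/105).
Solving gives a_0 = 38/35, a_1 = 9/5, a_2 = -13/7, so
  g(x) = -13*x^2/7 + 9*x/5 + 38/35.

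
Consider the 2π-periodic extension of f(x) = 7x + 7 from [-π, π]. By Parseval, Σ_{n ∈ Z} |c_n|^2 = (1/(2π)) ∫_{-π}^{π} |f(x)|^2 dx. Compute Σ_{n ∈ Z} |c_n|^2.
Σ |c_n|^2 = 49π^2/3 + 49

Expand and integrate term by term over [-π, π]:
  ∫ (7x)^2 dx = 49·(2π^3/3); ∫ 2·7·(7)·x dx = 0 (odd integrand); ∫ 7^2 dx = 49·2π.
So (1/(2π)) ∫_{-π}^{π} (7x + 7)^2 dx = 49π^2/3 + 49 = 49π^2/3 + 49.
Parseval ⇒ Σ |c_n|^2 = 49π^2/3 + 49.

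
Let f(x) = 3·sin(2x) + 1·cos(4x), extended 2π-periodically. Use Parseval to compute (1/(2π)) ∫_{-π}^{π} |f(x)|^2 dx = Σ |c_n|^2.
Σ |c_n|^2 = 5

Expand |f|^2 and use orthogonality of {sin(nx), cos(mx)} on [-π, π]:
  ∫_{-π}^{π} sin(nx)^2 dx = π, ∫ cos(mx)^2 dx = π, and cross terms integrate to 0.
So ∫_{-π}^{π} f(x)^2 dx = 3^2 · π + 1^2 · π = (9 + 1)π.
Divide by 2π: (9 + 1)/2 = 5.
By Parseval, this equals Σ |c_n|^2.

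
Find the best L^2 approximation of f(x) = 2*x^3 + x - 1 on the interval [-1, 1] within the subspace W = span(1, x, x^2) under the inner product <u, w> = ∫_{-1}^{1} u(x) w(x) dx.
g(x) = 11*x/5 - 1

The best approximation g ∈ W is the orthogonal projection of f onto W. Writing g = a_0 + a_1 x + a_2 x^2, the coefficients solve the normal equations G · a = b where
  G_{ij} = <φ_i, φ_j> and b_i = <f, φ_i>, with φ_0 = 1, φ_1 = x, φ_2 = x^2.
G =
  [2, 0, 2/3]
  [0, 2/3, 0]
  [2/3, 0, 2/5],
b = (-2, 22/15, -2/3).
Solving gives a_0 = -1, a_1 = 11/5, a_2 = 0, so
  g(x) = 11*x/5 - 1.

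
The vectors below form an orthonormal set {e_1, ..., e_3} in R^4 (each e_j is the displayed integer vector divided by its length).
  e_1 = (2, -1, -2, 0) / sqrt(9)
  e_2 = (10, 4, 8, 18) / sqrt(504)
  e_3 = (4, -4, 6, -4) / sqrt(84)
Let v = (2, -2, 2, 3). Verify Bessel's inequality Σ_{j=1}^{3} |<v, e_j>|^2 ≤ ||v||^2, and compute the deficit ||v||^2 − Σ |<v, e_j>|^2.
Σ |<v, e_j>|^2 = 101/6; ||v||^2 = 21; deficit = 25/6

Write each e_j = u_j / sqrt(<u_j, u_j>) where u_j is the displayed integer vector. Then <v, e_j> = <v, u_j> / sqrt(<u_j, u_j>), so |<v, e_j>|^2 = <v, u_j>^2 / <u_j, u_j>.
Coefficients: <v, e_1> = 2/sqrt(9), <v, e_2> = 82/sqrt(504), <v, e_3> = 16/sqrt(84).
Square and sum: Σ |<v, e_j>|^2 = 101/6.
Compute ||v||^2 = v·v = 21.
Deficit = 21 − 101/6 = 25/6 ≥ 0, confirming Bessel's inequality. (The deficit equals ||v − Σ <v,e_j> e_j||^2, the squared distance from v to span{e_j}.)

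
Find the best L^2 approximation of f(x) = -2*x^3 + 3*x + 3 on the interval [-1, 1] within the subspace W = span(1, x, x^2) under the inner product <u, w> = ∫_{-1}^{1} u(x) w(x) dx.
g(x) = 9*x/5 + 3

The best approximation g ∈ W is the orthogonal projection of f onto W. Writing g = a_0 + a_1 x + a_2 x^2, the coefficients solve the normal equations G · a = b where
  G_{ij} = <φ_i, φ_j> and b_i = <f, φ_i>, with φ_0 = 1, φ_1 = x, φ_2 = x^2.
G =
  [2, 0, 2/3]
  [0, 2/3, 0]
  [2/3, 0, 2/5],
b = (6, 6/5, 2).
Solving gives a_0 = 3, a_1 = 9/5, a_2 = 0, so
  g(x) = 9*x/5 + 3.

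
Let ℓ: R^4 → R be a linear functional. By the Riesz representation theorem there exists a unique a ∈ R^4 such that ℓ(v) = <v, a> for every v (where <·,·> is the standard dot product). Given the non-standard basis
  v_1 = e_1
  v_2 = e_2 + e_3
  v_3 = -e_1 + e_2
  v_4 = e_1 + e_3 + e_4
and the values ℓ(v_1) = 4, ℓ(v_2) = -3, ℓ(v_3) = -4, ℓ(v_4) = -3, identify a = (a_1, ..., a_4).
a = (4, 0, -3, -4)

Write a = (a_1, ..., a_4) in the standard basis. For each basis vector v_i, ℓ(v_i) = <v_i, a> is a linear equation in the a_j's. Collect the n equations into a matrix system V a = ℓ, where row i of V is v_i (expressed in the standard basis). Since V is invertible (lower-triangular with 1s on the diagonal, up to permutation), solve by back-substitution:
  V =
[[1, 0, 0, 0],
 [0, 1, 1, 0],
 [-1, 1, 0, 0],
 [1, 0, 1, 1]]
  V a = (4, -3, -4, -3)
Solving gives a = (4, 0, -3, -4).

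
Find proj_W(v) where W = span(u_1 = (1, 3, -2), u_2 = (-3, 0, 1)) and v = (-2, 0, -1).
proj_W(v) = (-37/23, 15/23, 4/23)

Set up U = [u_1 | ... | u_2] ∈ R^(3×2). The projector onto W = col(U) is P = U (U^T U)^(-1) U^T.
Compute U^T U =
  [14, -5]
  [-5, 10],
and U^T v = (0, 5).
Solve U^T U · c = U^T v for the coefficients: c = (5/23, 14/23). The projection is proj_W(v) = U c.
Check: (v - proj_W(v)) · u_1 = 0  (should be 0).
Check: (v - proj_W(v)) · u_2 = 0  (should be 0).
Result: proj_W(v) = (-37/23, 15/23, 4/23).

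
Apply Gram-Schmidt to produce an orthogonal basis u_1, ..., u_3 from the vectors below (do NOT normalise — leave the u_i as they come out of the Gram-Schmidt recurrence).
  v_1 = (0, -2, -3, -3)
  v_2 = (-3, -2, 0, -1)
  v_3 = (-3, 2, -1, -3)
Orthogonal basis:
  u_1 = (0, -2, -3, -3)
  u_2 = (-3, -15/11, 21/22, -1/22)
  u_3 = (-417/259, 870/259, -13/37, -489/259)

Apply the Gram-Schmidt recurrence
  u_1 = v_1
  u_i = v_i − Σ_{j<i} ((v_i · u_j) / (u_j · u_j)) · u_j.

Step by step this gives:
  u_1 = (0, -2, -3, -3)
  u_2 = (-3, -15/11, 21/22, -1/22)
  u_3 = (-417/259, 870/259, -13/37, -489/259)

Orthogonality check:
  u_2 · u_1 = 0 (should be 0)
  u_3 · u_1 = 0 (should be 0)
  u_3 · u_2 = 0 (should be 0)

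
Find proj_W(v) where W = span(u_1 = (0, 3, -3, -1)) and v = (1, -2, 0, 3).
proj_W(v) = (0, -27/19, 27/19, 9/19)

Set up U = [u_1 | ... | u_1] ∈ R^(4×1). The projector onto W = col(U) is P = U (U^T U)^(-1) U^T.
Compute U^T U =
  [19],
and U^T v = (-9).
Solve U^T U · c = U^T v for the coefficients: c = (-9/19). The projection is proj_W(v) = U c.
Check: (v - proj_W(v)) · u_1 = 0  (should be 0).
Result: proj_W(v) = (0, -27/19, 27/19, 9/19).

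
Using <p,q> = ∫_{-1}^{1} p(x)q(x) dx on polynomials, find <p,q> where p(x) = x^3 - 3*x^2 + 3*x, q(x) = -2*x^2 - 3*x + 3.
<p,q> = -54/5

Expand the product: p(x)·q(x) = -2*x^5 + 3*x^4 + 6*x^3 - 18*x^2 + 9*x.
∫_{-1}^{1} of each monomial x^k gives [2/(k+1) if k even, 0 if k odd]. Integrating term-by-term (or equivalently evaluating the antiderivative F(x) = -x^6/3 + 3*x^5/5 + 3*x^4/2 - 6*x^3 + 9*x^2/2 at the endpoints):
  F(1) − F(−1) = 4/15 − (166/15) = -54/5.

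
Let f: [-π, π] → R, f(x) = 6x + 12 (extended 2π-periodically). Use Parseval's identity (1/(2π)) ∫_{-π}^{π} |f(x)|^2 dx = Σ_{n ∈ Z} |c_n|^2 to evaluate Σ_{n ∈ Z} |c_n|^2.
Σ |c_n|^2 = 12π^2 + 144

Expand and integrate term by term over [-π, π]:
  ∫ (6x)^2 dx = 36·(2π^3/3); ∫ 2·6·(12)·x dx = 0 (odd integrand); ∫ 12^2 dx = 144·2π.
So (1/(2π)) ∫_{-π}^{π} (6x + 12)^2 dx = 36π^2/3 + 144 = 12π^2 + 144.
Parseval ⇒ Σ |c_n|^2 = 12π^2 + 144.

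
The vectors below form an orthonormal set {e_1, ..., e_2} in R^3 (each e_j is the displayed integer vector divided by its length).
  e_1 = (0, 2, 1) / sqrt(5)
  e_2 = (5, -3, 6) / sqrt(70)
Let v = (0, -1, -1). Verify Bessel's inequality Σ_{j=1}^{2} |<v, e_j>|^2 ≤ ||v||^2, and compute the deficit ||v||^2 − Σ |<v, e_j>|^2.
Σ |<v, e_j>|^2 = 27/14; ||v||^2 = 2; deficit = 1/14

Write each e_j = u_j / sqrt(<u_j, u_j>) where u_j is the displayed integer vector. Then <v, e_j> = <v, u_j> / sqrt(<u_j, u_j>), so |<v, e_j>|^2 = <v, u_j>^2 / <u_j, u_j>.
Coefficients: <v, e_1> = -3/sqrt(5), <v, e_2> = -3/sqrt(70).
Square and sum: Σ |<v, e_j>|^2 = 27/14.
Compute ||v||^2 = v·v = 2.
Deficit = 2 − 27/14 = 1/14 ≥ 0, confirming Bessel's inequality. (The deficit equals ||v − Σ <v,e_j> e_j||^2, the squared distance from v to span{e_j}.)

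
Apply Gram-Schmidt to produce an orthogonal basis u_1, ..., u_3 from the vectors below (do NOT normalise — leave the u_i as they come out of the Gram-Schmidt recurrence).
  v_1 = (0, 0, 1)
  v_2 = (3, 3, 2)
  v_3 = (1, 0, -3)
Orthogonal basis:
  u_1 = (0, 0, 1)
  u_2 = (3, 3, 0)
  u_3 = (1/2, -1/2, 0)

Apply the Gram-Schmidt recurrence
  u_1 = v_1
  u_i = v_i − Σ_{j<i} ((v_i · u_j) / (u_j · u_j)) · u_j.

Step by step this gives:
  u_1 = (0, 0, 1)
  u_2 = (3, 3, 0)
  u_3 = (1/2, -1/2, 0)

Orthogonality check:
  u_2 · u_1 = 0 (should be 0)
  u_3 · u_1 = 0 (should be 0)
  u_3 · u_2 = 0 (should be 0)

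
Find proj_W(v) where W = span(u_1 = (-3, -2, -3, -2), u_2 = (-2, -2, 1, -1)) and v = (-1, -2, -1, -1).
proj_W(v) = (-294/179, -228/179, -150/179, -180/179)

Set up U = [u_1 | ... | u_2] ∈ R^(4×2). The projector onto W = col(U) is P = U (U^T U)^(-1) U^T.
Compute U^T U =
  [26, 9]
  [9, 10],
and U^T v = (12, 6).
Solve U^T U · c = U^T v for the coefficients: c = (66/179, 48/179). The projection is proj_W(v) = U c.
Check: (v - proj_W(v)) · u_1 = 0  (should be 0).
Check: (v - proj_W(v)) · u_2 = 0  (should be 0).
Result: proj_W(v) = (-294/179, -228/179, -150/179, -180/179).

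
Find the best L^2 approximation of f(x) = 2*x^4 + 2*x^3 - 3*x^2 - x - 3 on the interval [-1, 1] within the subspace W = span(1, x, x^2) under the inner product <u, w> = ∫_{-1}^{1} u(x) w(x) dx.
g(x) = -9*x^2/7 + x/5 - 111/35

The best approximation g ∈ W is the orthogonal projection of f onto W. Writing g = a_0 + a_1 x + a_2 x^2, the coefficients solve the normal equations G · a = b where
  G_{ij} = <φ_i, φ_j> and b_i = <f, φ_i>, with φ_0 = 1, φ_1 = x, φ_2 = x^2.
G =
  [2, 0, 2/3]
  [0, 2/3, 0]
  [2/3, 0, 2/5],
b = (-36/5, 2/15, -92/35).
Solving gives a_0 = -111/35, a_1 = 1/5, a_2 = -9/7, so
  g(x) = -9*x^2/7 + x/5 - 111/35.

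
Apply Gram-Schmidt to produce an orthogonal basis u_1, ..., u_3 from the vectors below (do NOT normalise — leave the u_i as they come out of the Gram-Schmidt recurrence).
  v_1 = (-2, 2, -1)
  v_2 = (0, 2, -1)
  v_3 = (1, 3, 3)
Orthogonal basis:
  u_1 = (-2, 2, -1)
  u_2 = (10/9, 8/9, -4/9)
  u_3 = (0, 9/5, 18/5)

Apply the Gram-Schmidt recurrence
  u_1 = v_1
  u_i = v_i − Σ_{j<i} ((v_i · u_j) / (u_j · u_j)) · u_j.

Step by step this gives:
  u_1 = (-2, 2, -1)
  u_2 = (10/9, 8/9, -4/9)
  u_3 = (0, 9/5, 18/5)

Orthogonality check:
  u_2 · u_1 = 0 (should be 0)
  u_3 · u_1 = 0 (should be 0)
  u_3 · u_2 = 0 (should be 0)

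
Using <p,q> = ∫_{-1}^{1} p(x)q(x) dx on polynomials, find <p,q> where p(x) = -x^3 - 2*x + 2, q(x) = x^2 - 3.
<p,q> = -32/3

Expand the product: p(x)·q(x) = -x^5 + x^3 + 2*x^2 + 6*x - 6.
∫_{-1}^{1} of each monomial x^k gives [2/(k+1) if k even, 0 if k odd]. Integrating term-by-term (or equivalently evaluating the antiderivative F(x) = -x^6/6 + x^4/4 + 2*x^3/3 + 3*x^2 - 6*x at the endpoints):
  F(1) − F(−1) = -9/4 − (101/12) = -32/3.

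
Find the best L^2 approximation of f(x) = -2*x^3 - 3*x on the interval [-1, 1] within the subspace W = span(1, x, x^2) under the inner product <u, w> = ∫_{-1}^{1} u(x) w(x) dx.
g(x) = -21*x/5

The best approximation g ∈ W is the orthogonal projection of f onto W. Writing g = a_0 + a_1 x + a_2 x^2, the coefficients solve the normal equations G · a = b where
  G_{ij} = <φ_i, φ_j> and b_i = <f, φ_i>, with φ_0 = 1, φ_1 = x, φ_2 = x^2.
G =
  [2, 0, 2/3]
  [0, 2/3, 0]
  [2/3, 0, 2/5],
b = (0, -14/5, 0).
Solving gives a_0 = 0, a_1 = -21/5, a_2 = 0, so
  g(x) = -21*x/5.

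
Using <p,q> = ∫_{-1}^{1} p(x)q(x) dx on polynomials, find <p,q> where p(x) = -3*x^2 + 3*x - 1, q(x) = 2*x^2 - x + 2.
<p,q> = -206/15

Expand the product: p(x)·q(x) = -6*x^4 + 9*x^3 - 11*x^2 + 7*x - 2.
∫_{-1}^{1} of each monomial x^k gives [2/(k+1) if k even, 0 if k odd]. Integrating term-by-term (or equivalently evaluating the antiderivative F(x) = -6*x^5/5 + 9*x^4/4 - 11*x^3/3 + 7*x^2/2 - 2*x at the endpoints):
  F(1) − F(−1) = -67/60 − (757/60) = -206/15.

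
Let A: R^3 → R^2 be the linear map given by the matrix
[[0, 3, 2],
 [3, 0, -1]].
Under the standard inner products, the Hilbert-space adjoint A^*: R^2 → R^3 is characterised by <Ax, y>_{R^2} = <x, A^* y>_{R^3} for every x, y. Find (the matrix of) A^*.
A^* = A^T =
[[0, 3],
 [3, 0],
 [2, -1]]

For real matrices with standard dot products, the defining identity <Ax, y> = <x, A^* y> gives (Ax)^T y = x^T (A^*) y, i.e. x^T A^T y = x^T (A^*) y. Since this holds for all x, y, we must have A^* = A^T. Therefore
A^* =
[[0, 3],
 [3, 0],
 [2, -1]].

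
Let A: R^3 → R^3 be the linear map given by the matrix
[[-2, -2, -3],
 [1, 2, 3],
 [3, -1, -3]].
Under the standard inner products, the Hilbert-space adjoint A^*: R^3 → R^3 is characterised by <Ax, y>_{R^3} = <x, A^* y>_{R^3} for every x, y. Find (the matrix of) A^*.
A^* = A^T =
[[-2, 1, 3],
 [-2, 2, -1],
 [-3, 3, -3]]

For real matrices with standard dot products, the defining identity <Ax, y> = <x, A^* y> gives (Ax)^T y = x^T (A^*) y, i.e. x^T A^T y = x^T (A^*) y. Since this holds for all x, y, we must have A^* = A^T. Therefore
A^* =
[[-2, 1, 3],
 [-2, 2, -1],
 [-3, 3, -3]].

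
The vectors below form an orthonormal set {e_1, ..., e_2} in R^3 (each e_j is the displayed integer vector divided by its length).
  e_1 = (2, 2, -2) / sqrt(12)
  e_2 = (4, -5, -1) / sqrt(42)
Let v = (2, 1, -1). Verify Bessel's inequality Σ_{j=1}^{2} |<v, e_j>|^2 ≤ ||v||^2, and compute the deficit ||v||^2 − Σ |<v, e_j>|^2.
Σ |<v, e_j>|^2 = 40/7; ||v||^2 = 6; deficit = 2/7

Write each e_j = u_j / sqrt(<u_j, u_j>) where u_j is the displayed integer vector. Then <v, e_j> = <v, u_j> / sqrt(<u_j, u_j>), so |<v, e_j>|^2 = <v, u_j>^2 / <u_j, u_j>.
Coefficients: <v, e_1> = 8/sqrt(12), <v, e_2> = 4/sqrt(42).
Square and sum: Σ |<v, e_j>|^2 = 40/7.
Compute ||v||^2 = v·v = 6.
Deficit = 6 − 40/7 = 2/7 ≥ 0, confirming Bessel's inequality. (The deficit equals ||v − Σ <v,e_j> e_j||^2, the squared distance from v to span{e_j}.)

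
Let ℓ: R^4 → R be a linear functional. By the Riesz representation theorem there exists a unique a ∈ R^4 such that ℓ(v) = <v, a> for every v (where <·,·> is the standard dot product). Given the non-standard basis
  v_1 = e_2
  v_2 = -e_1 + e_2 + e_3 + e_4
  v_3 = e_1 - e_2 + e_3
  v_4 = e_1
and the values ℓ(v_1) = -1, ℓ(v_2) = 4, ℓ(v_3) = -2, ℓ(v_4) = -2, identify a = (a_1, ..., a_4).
a = (-2, -1, -1, 4)

Write a = (a_1, ..., a_4) in the standard basis. For each basis vector v_i, ℓ(v_i) = <v_i, a> is a linear equation in the a_j's. Collect the n equations into a matrix system V a = ℓ, where row i of V is v_i (expressed in the standard basis). Since V is invertible (lower-triangular with 1s on the diagonal, up to permutation), solve by back-substitution:
  V =
[[0, 1, 0, 0],
 [-1, 1, 1, 1],
 [1, -1, 1, 0],
 [1, 0, 0, 0]]
  V a = (-1, 4, -2, -2)
Solving gives a = (-2, -1, -1, 4).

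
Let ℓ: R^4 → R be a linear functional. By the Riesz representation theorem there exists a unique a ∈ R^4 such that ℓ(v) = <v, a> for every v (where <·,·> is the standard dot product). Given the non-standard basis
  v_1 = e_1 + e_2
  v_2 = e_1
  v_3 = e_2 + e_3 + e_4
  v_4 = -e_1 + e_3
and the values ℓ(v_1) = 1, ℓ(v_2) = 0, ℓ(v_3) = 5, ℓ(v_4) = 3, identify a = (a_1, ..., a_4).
a = (0, 1, 3, 1)

Write a = (a_1, ..., a_4) in the standard basis. For each basis vector v_i, ℓ(v_i) = <v_i, a> is a linear equation in the a_j's. Collect the n equations into a matrix system V a = ℓ, where row i of V is v_i (expressed in the standard basis). Since V is invertible (lower-triangular with 1s on the diagonal, up to permutation), solve by back-substitution:
  V =
[[1, 1, 0, 0],
 [1, 0, 0, 0],
 [0, 1, 1, 1],
 [-1, 0, 1, 0]]
  V a = (1, 0, 5, 3)
Solving gives a = (0, 1, 3, 1).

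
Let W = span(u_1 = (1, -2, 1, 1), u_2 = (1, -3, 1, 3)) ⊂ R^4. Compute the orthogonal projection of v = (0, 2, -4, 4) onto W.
proj_W(v) = (-44/19, 30/19, -44/19, 72/19)

Set up U = [u_1 | ... | u_2] ∈ R^(4×2). The projector onto W = col(U) is P = U (U^T U)^(-1) U^T.
Compute U^T U =
  [7, 11]
  [11, 20],
and U^T v = (-4, 2).
Solve U^T U · c = U^T v for the coefficients: c = (-102/19, 58/19). The projection is proj_W(v) = U c.
Check: (v - proj_W(v)) · u_1 = 0  (should be 0).
Check: (v - proj_W(v)) · u_2 = 0  (should be 0).
Result: proj_W(v) = (-44/19, 30/19, -44/19, 72/19).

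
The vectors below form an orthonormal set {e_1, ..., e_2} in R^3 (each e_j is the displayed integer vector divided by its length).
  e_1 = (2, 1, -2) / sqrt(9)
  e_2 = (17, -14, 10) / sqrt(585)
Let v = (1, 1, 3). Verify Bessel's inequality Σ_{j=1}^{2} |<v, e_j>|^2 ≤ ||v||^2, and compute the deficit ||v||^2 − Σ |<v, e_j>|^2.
Σ |<v, e_j>|^2 = 186/65; ||v||^2 = 11; deficit = 529/65

Write each e_j = u_j / sqrt(<u_j, u_j>) where u_j is the displayed integer vector. Then <v, e_j> = <v, u_j> / sqrt(<u_j, u_j>), so |<v, e_j>|^2 = <v, u_j>^2 / <u_j, u_j>.
Coefficients: <v, e_1> = -3/sqrt(9), <v, e_2> = 33/sqrt(585).
Square and sum: Σ |<v, e_j>|^2 = 186/65.
Compute ||v||^2 = v·v = 11.
Deficit = 11 − 186/65 = 529/65 ≥ 0, confirming Bessel's inequality. (The deficit equals ||v − Σ <v,e_j> e_j||^2, the squared distance from v to span{e_j}.)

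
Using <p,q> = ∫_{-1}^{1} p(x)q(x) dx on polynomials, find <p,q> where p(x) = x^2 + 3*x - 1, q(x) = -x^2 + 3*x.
<p,q> = 94/15

Expand the product: p(x)·q(x) = -x^4 + 10*x^2 - 3*x.
∫_{-1}^{1} of each monomial x^k gives [2/(k+1) if k even, 0 if k odd]. Integrating term-by-term (or equivalently evaluating the antiderivative F(x) = -x^5/5 + 10*x^3/3 - 3*x^2/2 at the endpoints):
  F(1) − F(−1) = 49/30 − (-139/30) = 94/15.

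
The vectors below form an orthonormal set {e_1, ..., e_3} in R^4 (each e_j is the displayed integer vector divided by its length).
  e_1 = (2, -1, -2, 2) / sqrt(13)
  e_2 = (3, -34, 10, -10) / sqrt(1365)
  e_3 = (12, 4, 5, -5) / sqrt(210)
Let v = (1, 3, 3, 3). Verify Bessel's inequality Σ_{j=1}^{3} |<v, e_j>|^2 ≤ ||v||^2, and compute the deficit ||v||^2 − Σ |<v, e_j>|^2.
Σ |<v, e_j>|^2 = 10; ||v||^2 = 28; deficit = 18

Write each e_j = u_j / sqrt(<u_j, u_j>) where u_j is the displayed integer vector. Then <v, e_j> = <v, u_j> / sqrt(<u_j, u_j>), so |<v, e_j>|^2 = <v, u_j>^2 / <u_j, u_j>.
Coefficients: <v, e_1> = -1/sqrt(13), <v, e_2> = -99/sqrt(1365), <v, e_3> = 24/sqrt(210).
Square and sum: Σ |<v, e_j>|^2 = 10.
Compute ||v||^2 = v·v = 28.
Deficit = 28 − 10 = 18 ≥ 0, confirming Bessel's inequality. (The deficit equals ||v − Σ <v,e_j> e_j||^2, the squared distance from v to span{e_j}.)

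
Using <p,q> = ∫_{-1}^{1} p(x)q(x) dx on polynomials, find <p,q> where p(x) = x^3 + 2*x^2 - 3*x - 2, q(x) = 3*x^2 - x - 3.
<p,q> = 8

Expand the product: p(x)·q(x) = 3*x^5 + 5*x^4 - 14*x^3 - 9*x^2 + 11*x + 6.
∫_{-1}^{1} of each monomial x^k gives [2/(k+1) if k even, 0 if k odd]. Integrating term-by-term (or equivalently evaluating the antiderivative F(x) = x^6/2 + x^5 - 7*x^4/2 - 3*x^3 + 11*x^2/2 + 6*x at the endpoints):
  F(1) − F(−1) = 13/2 − (-3/2) = 8.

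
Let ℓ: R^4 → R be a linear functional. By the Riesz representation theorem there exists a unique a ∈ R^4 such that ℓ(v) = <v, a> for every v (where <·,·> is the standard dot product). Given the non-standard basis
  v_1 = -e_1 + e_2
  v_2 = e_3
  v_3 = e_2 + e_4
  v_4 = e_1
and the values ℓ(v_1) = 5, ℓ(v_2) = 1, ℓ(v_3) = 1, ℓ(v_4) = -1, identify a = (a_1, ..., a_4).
a = (-1, 4, 1, -3)

Write a = (a_1, ..., a_4) in the standard basis. For each basis vector v_i, ℓ(v_i) = <v_i, a> is a linear equation in the a_j's. Collect the n equations into a matrix system V a = ℓ, where row i of V is v_i (expressed in the standard basis). Since V is invertible (lower-triangular with 1s on the diagonal, up to permutation), solve by back-substitution:
  V =
[[-1, 1, 0, 0],
 [0, 0, 1, 0],
 [0, 1, 0, 1],
 [1, 0, 0, 0]]
  V a = (5, 1, 1, -1)
Solving gives a = (-1, 4, 1, -3).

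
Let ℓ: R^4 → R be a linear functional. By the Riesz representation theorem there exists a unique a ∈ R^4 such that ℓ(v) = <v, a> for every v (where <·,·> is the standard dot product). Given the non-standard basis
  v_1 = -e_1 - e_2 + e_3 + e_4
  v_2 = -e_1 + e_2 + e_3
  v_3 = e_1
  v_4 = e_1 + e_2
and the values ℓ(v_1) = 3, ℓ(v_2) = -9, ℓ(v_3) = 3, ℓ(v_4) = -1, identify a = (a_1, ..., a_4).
a = (3, -4, -2, 4)

Write a = (a_1, ..., a_4) in the standard basis. For each basis vector v_i, ℓ(v_i) = <v_i, a> is a linear equation in the a_j's. Collect the n equations into a matrix system V a = ℓ, where row i of V is v_i (expressed in the standard basis). Since V is invertible (lower-triangular with 1s on the diagonal, up to permutation), solve by back-substitution:
  V =
[[-1, -1, 1, 1],
 [-1, 1, 1, 0],
 [1, 0, 0, 0],
 [1, 1, 0, 0]]
  V a = (3, -9, 3, -1)
Solving gives a = (3, -4, -2, 4).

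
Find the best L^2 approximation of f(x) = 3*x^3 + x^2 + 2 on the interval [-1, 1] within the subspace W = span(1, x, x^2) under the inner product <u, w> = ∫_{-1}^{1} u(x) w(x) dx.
g(x) = x^2 + 9*x/5 + 2

The best approximation g ∈ W is the orthogonal projection of f onto W. Writing g = a_0 + a_1 x + a_2 x^2, the coefficients solve the normal equations G · a = b where
  G_{ij} = <φ_i, φ_j> and b_i = <f, φ_i>, with φ_0 = 1, φ_1 = x, φ_2 = x^2.
G =
  [2, 0, 2/3]
  [0, 2/3, 0]
  [2/3, 0, 2/5],
b = (14/3, 6/5, 26/15).
Solving gives a_0 = 2, a_1 = 9/5, a_2 = 1, so
  g(x) = x^2 + 9*x/5 + 2.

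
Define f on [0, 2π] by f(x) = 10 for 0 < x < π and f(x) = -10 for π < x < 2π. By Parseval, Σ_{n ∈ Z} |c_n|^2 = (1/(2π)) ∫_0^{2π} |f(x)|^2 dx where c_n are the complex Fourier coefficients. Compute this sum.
Σ |c_n|^2 = 100

Parseval equates the L^2 energy of f (normalised by 1/(2π)) with the ℓ^2 sum of its Fourier coefficients: (1/(2π)) ∫_0^{2π} |f|^2 = Σ |c_n|^2.
Compute the left side: (1/(2π)) [∫_0^π 10^2 dx + ∫_π^{2π} (-10)^2 dx] = (1/(2π)) · (100π + 100π) = (100 + 100)/2 = 100.
So Σ_{n ∈ Z} |c_n|^2 = 100.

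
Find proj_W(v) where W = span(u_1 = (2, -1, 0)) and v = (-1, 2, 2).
proj_W(v) = (-8/5, 4/5, 0)

Set up U = [u_1 | ... | u_1] ∈ R^(3×1). The projector onto W = col(U) is P = U (U^T U)^(-1) U^T.
Compute U^T U =
  [5],
and U^T v = (-4).
Solve U^T U · c = U^T v for the coefficients: c = (-4/5). The projection is proj_W(v) = U c.
Check: (v - proj_W(v)) · u_1 = 0  (should be 0).
Result: proj_W(v) = (-8/5, 4/5, 0).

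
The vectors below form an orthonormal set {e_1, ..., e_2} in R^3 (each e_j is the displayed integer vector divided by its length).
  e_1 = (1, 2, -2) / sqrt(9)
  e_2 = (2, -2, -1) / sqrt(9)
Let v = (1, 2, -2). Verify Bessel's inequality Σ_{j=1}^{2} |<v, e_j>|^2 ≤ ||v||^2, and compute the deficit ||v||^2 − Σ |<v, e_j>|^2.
Σ |<v, e_j>|^2 = 9; ||v||^2 = 9; deficit = 0

Write each e_j = u_j / sqrt(<u_j, u_j>) where u_j is the displayed integer vector. Then <v, e_j> = <v, u_j> / sqrt(<u_j, u_j>), so |<v, e_j>|^2 = <v, u_j>^2 / <u_j, u_j>.
Coefficients: <v, e_1> = 9/sqrt(9), <v, e_2> = 0/sqrt(9).
Square and sum: Σ |<v, e_j>|^2 = 9.
Compute ||v||^2 = v·v = 9.
Deficit = 9 − 9 = 0 ≥ 0, confirming Bessel's inequality. (The deficit equals ||v − Σ <v,e_j> e_j||^2, the squared distance from v to span{e_j}.)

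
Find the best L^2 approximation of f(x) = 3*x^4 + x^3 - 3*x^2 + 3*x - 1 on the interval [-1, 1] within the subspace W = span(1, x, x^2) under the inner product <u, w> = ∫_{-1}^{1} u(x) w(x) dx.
g(x) = -3*x^2/7 + 18*x/5 - 44/35

The best approximation g ∈ W is the orthogonal projection of f onto W. Writing g = a_0 + a_1 x + a_2 x^2, the coefficients solve the normal equations G · a = b where
  G_{ij} = <φ_i, φ_j> and b_i = <f, φ_i>, with φ_0 = 1, φ_1 = x, φ_2 = x^2.
G =
  [2, 0, 2/3]
  [0, 2/3, 0]
  [2/3, 0, 2/5],
b = (-14/5, 12/5, -106/105).
Solving gives a_0 = -44/35, a_1 = 18/5, a_2 = -3/7, so
  g(x) = -3*x^2/7 + 18*x/5 - 44/35.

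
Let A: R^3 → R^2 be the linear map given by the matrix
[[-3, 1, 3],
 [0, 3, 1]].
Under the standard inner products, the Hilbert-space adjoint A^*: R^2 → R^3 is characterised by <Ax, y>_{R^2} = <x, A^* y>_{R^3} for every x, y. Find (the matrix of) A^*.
A^* = A^T =
[[-3, 0],
 [1, 3],
 [3, 1]]

For real matrices with standard dot products, the defining identity <Ax, y> = <x, A^* y> gives (Ax)^T y = x^T (A^*) y, i.e. x^T A^T y = x^T (A^*) y. Since this holds for all x, y, we must have A^* = A^T. Therefore
A^* =
[[-3, 0],
 [1, 3],
 [3, 1]].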